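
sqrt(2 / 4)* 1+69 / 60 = 1.86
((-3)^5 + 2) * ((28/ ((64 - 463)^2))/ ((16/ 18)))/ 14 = -241/ 70756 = -0.00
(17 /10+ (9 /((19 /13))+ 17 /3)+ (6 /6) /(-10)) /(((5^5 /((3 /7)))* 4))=1913 /4156250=0.00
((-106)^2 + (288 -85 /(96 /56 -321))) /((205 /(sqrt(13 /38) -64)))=-329686208 /91635 + 5151347 * sqrt(494) /3482130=-3564.94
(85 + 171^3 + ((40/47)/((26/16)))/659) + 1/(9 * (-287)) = 5200519687964543/1040042367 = 5000296.00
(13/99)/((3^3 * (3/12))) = 52/2673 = 0.02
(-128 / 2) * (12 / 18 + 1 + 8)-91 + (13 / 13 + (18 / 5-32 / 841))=-8894896 / 12615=-705.10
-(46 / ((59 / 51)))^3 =-12911717736 / 205379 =-62867.76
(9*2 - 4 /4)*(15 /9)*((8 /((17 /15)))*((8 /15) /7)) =15.24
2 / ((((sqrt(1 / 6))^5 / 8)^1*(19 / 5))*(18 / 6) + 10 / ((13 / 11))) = 3953664000 / 16726978991 - 3082560*sqrt(6) / 16726978991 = 0.24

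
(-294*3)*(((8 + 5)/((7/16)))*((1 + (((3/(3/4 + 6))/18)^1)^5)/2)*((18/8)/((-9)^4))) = -1269189533612/282429536481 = -4.49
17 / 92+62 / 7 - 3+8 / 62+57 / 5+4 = 2153213 / 99820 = 21.57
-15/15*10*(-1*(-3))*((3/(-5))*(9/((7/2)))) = 324/7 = 46.29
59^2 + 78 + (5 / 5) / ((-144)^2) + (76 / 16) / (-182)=6715698427 / 1886976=3558.97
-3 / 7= -0.43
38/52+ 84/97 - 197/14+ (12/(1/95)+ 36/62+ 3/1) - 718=113041077/273637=413.11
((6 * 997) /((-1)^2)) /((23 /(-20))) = -119640 /23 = -5201.74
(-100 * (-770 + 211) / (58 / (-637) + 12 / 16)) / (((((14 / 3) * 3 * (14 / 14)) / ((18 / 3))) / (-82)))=-5005509600 / 1679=-2981244.55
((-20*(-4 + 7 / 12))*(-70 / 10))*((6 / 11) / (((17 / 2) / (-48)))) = 275520 / 187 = 1473.37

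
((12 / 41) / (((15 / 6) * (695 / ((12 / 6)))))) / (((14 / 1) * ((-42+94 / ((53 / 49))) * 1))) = 0.00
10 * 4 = 40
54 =54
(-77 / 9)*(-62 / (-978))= -0.54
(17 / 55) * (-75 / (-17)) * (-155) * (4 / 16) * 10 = -11625 / 22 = -528.41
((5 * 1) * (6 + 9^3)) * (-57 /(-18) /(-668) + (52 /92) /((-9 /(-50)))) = 1062184025 /92184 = 11522.43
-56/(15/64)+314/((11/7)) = -6454/165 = -39.12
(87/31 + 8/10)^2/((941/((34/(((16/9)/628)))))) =7506106101/45215050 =166.01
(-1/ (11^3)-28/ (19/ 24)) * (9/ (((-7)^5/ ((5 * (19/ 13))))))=40250295/ 290811521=0.14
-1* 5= -5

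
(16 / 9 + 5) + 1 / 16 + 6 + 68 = 11641 / 144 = 80.84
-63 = -63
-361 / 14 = -25.79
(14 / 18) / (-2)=-7 / 18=-0.39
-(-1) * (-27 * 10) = -270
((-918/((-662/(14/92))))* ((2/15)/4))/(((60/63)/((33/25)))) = 742203/76130000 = 0.01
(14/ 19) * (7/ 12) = 49/ 114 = 0.43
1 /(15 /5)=1 /3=0.33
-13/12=-1.08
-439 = -439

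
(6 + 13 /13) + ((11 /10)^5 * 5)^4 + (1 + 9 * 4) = 679789994932560009201 /160000000000000000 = 4248.69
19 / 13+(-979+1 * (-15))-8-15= -13202 / 13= -1015.54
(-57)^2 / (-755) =-3249 / 755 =-4.30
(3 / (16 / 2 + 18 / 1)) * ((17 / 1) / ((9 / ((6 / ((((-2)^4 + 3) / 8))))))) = 136 / 247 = 0.55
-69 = -69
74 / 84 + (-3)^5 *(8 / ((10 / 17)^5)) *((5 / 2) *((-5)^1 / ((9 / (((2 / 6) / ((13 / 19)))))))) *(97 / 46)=494585592239 / 12558000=39384.11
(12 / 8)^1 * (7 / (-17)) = -21 / 34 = -0.62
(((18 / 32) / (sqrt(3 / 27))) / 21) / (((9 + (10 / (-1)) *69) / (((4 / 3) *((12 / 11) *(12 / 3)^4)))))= -768 / 17479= -0.04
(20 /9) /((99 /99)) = 20 /9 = 2.22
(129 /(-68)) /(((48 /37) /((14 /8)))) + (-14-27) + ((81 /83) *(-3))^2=-1048959593 /29980928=-34.99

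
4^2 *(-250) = -4000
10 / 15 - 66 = -196 / 3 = -65.33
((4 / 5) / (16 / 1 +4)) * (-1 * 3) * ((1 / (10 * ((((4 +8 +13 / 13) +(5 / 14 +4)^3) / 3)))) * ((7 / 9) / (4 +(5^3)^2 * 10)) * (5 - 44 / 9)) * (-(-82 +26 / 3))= -30184 / 1978742339775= -0.00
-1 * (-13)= 13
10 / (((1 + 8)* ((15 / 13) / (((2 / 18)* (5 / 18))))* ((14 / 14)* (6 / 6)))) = 0.03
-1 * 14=-14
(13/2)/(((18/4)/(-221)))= -319.22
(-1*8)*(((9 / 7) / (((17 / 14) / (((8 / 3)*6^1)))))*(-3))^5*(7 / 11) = 26962287755526144 / 15618427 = 1726312627.74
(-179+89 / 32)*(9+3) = -16917 / 8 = -2114.62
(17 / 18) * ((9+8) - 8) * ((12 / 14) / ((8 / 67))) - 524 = -25927 / 56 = -462.98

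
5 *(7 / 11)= 3.18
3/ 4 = 0.75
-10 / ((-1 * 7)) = 10 / 7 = 1.43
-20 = -20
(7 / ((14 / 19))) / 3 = 19 / 6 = 3.17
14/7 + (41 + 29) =72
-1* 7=-7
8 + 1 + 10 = 19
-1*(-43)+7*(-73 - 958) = -7174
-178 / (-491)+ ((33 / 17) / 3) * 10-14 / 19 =966826 / 158593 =6.10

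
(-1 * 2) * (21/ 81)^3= -686/ 19683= -0.03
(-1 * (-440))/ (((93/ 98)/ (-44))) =-1897280/ 93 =-20400.86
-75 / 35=-15 / 7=-2.14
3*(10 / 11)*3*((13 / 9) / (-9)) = -130 / 99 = -1.31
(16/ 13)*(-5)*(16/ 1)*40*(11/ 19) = -563200/ 247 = -2280.16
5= 5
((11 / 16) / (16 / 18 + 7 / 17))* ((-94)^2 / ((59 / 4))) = 3717747 / 11741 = 316.65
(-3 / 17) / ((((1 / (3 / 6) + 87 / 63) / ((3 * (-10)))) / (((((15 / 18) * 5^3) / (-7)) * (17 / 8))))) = -28125 / 568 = -49.52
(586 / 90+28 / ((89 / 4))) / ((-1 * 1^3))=-7.77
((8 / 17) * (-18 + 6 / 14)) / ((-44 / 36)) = 8856 / 1309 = 6.77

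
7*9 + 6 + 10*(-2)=49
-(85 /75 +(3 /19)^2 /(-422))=-2589679 /2285130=-1.13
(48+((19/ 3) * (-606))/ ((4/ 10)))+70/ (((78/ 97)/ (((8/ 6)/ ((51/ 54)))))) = -2082727/ 221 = -9424.10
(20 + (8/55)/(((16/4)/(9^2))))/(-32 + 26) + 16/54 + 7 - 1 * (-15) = 27431/1485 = 18.47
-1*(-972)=972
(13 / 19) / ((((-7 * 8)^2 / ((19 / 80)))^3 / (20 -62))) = -14079 / 1127898677248000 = -0.00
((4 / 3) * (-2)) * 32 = -256 / 3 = -85.33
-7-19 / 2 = -33 / 2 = -16.50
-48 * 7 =-336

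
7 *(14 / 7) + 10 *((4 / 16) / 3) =89 / 6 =14.83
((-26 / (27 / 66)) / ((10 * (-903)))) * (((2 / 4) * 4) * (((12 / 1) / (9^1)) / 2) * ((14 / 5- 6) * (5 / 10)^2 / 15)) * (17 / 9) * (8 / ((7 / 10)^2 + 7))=-2489344 / 2465284815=-0.00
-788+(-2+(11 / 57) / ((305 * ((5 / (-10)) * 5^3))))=-1716768772 / 2173125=-790.00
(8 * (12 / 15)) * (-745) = -4768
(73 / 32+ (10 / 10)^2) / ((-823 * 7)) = -15 / 26336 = -0.00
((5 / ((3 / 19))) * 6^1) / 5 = 38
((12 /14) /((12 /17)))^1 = 17 /14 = 1.21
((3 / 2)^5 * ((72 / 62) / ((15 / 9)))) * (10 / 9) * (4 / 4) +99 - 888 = -97107 / 124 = -783.12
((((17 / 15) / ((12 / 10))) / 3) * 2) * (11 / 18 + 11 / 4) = 2057 / 972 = 2.12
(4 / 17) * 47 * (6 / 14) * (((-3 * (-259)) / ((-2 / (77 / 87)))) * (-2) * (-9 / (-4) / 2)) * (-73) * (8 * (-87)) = 3167073756 / 17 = 186298456.24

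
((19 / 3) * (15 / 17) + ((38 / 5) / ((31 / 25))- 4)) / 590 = 4067 / 310930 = 0.01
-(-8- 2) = 10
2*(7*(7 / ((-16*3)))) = -49 / 24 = -2.04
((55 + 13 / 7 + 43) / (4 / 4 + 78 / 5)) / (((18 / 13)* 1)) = 15145 / 3486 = 4.34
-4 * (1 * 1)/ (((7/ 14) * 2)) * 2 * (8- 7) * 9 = -72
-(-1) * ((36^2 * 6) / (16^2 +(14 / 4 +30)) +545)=110369 / 193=571.86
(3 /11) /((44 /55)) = 15 /44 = 0.34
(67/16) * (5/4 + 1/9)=3283/576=5.70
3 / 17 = 0.18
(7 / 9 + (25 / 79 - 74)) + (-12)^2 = 50548 / 711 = 71.09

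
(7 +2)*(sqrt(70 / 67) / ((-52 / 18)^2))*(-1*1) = -1.10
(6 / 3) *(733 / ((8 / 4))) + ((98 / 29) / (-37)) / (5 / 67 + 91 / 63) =732.94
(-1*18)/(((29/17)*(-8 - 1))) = 34/29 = 1.17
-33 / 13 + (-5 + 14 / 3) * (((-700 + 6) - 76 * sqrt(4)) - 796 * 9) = 34677 / 13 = 2667.46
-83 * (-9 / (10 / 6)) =2241 / 5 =448.20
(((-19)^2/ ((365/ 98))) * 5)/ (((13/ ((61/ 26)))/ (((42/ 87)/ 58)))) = 7553203/ 10375417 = 0.73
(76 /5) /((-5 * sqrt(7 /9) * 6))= -38 * sqrt(7) /175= -0.57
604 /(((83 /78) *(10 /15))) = 70668 /83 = 851.42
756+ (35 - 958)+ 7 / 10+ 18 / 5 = -1627 / 10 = -162.70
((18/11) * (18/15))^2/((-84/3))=-2916/21175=-0.14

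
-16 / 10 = -8 / 5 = -1.60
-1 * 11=-11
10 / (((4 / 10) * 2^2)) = 25 / 4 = 6.25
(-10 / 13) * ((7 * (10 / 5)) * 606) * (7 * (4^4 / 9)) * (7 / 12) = -88686080 / 117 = -758000.68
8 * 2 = 16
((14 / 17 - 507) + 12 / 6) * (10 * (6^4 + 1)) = -111165870 / 17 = -6539168.82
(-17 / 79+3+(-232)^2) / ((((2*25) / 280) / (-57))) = -6786696336 / 395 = -17181509.71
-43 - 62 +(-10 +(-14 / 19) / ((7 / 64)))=-2313 / 19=-121.74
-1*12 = -12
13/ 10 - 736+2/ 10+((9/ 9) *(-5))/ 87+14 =-125377/ 174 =-720.56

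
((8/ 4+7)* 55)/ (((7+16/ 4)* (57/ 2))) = 30/ 19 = 1.58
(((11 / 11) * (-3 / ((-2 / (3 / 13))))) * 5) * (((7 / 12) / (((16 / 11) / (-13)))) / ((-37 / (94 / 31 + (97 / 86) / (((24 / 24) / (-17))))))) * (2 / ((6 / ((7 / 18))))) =-38659775 / 75757056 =-0.51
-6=-6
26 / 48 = 13 / 24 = 0.54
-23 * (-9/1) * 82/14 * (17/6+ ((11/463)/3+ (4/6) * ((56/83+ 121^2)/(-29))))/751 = -6313369582893/11717232674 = -538.81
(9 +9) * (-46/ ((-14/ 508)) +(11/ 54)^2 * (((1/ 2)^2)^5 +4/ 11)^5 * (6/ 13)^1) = 4097182192620865859442951/ 136370122616685461504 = 30044.57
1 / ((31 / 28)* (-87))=-28 / 2697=-0.01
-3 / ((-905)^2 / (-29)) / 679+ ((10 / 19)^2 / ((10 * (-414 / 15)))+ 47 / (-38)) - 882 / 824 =-13173472406933029 / 5707165167381300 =-2.31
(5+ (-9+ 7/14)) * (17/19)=-119/38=-3.13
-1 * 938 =-938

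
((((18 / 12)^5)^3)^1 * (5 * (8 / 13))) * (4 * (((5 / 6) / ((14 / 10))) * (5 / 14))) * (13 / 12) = 996451875 / 802816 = 1241.20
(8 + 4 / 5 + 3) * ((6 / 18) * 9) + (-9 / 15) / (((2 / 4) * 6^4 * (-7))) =53525 / 1512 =35.40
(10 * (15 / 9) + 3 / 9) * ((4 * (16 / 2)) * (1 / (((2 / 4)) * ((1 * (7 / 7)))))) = 1088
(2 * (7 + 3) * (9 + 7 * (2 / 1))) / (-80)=-23 / 4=-5.75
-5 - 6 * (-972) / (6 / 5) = 4855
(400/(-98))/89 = -200/4361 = -0.05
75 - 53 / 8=547 / 8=68.38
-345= -345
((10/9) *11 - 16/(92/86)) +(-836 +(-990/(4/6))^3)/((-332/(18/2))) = 6100877619431/68724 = 88773610.67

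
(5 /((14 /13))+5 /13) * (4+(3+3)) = 4575 /91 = 50.27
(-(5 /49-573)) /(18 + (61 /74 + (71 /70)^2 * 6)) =6491650 /283247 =22.92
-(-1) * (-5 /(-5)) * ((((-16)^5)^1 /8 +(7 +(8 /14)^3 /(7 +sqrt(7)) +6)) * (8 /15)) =-1078877432 /15435-256 * sqrt(7) /108045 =-69898.12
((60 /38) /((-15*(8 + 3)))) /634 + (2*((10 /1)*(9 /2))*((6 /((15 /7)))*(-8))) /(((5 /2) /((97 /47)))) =-25911813547 /15569455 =-1664.27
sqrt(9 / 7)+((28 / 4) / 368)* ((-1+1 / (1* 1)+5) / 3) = 35 / 1104+3* sqrt(7) / 7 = 1.17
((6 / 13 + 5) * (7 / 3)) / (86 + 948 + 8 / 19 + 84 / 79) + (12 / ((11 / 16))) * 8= 93114716815 / 666778398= 139.65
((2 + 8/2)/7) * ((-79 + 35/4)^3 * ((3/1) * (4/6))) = -66564123/112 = -594322.53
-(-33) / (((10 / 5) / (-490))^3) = -485302125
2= 2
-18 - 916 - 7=-941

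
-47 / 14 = -3.36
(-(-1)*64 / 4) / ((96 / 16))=8 / 3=2.67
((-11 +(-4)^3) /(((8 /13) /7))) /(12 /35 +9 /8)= -79625 /137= -581.20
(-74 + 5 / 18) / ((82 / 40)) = -13270 / 369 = -35.96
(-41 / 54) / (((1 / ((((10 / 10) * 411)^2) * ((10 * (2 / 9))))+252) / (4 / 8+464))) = -3574462205 / 2554085547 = -1.40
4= 4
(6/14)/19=3/133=0.02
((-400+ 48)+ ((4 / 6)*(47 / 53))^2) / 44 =-2222519 / 278091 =-7.99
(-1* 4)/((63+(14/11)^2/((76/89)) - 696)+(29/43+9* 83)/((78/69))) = -5140564/38941321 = -0.13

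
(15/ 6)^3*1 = 125/ 8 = 15.62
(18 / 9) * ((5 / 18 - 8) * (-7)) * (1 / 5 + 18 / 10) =1946 / 9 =216.22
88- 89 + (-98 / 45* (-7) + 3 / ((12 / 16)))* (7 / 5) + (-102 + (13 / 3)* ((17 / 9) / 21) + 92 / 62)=-32598364 / 439425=-74.18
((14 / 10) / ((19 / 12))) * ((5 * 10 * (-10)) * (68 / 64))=-8925 / 19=-469.74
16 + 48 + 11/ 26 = 1675/ 26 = 64.42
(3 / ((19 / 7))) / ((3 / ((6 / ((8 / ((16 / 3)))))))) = 28 / 19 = 1.47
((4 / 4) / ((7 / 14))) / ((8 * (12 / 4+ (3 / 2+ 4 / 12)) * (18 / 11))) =11 / 348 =0.03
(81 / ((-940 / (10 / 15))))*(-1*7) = 189 / 470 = 0.40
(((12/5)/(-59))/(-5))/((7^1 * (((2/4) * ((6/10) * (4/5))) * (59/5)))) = 0.00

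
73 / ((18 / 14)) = 511 / 9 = 56.78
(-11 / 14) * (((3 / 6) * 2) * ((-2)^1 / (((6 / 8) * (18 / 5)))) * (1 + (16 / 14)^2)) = 12430 / 9261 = 1.34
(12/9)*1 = 4/3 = 1.33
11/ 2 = 5.50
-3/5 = -0.60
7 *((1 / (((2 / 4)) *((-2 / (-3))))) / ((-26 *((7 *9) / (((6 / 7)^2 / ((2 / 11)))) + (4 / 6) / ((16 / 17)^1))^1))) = -2772 / 55939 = -0.05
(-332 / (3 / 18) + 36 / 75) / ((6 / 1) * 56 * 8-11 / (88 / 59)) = -398304 / 536125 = -0.74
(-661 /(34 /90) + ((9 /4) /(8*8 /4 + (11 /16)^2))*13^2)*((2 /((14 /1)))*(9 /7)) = -159145479 /501823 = -317.13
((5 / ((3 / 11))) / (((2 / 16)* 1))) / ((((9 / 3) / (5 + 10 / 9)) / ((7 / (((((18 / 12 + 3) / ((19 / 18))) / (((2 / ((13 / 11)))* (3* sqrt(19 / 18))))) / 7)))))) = 247832200* sqrt(38) / 85293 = 17911.67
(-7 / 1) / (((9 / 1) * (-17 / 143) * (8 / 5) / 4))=5005 / 306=16.36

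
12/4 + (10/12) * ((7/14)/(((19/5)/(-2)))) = 317/114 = 2.78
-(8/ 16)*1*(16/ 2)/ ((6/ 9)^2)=-9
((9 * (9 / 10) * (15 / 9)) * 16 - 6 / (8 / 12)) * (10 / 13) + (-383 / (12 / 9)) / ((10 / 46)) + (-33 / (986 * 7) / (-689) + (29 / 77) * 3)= -1160.99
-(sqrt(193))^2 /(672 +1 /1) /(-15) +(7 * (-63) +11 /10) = -1776239 /4038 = -439.88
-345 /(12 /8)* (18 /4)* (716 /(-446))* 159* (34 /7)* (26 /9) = 5786690520 /1561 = 3707040.69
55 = 55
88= 88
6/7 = 0.86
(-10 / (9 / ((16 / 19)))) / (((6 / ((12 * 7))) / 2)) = -4480 / 171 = -26.20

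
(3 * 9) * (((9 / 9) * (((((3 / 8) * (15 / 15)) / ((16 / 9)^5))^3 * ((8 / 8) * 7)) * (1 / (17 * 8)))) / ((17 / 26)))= 13658611812026920011 / 682381956774663733379072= 0.00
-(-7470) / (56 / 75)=280125 / 28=10004.46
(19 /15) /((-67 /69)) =-437 /335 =-1.30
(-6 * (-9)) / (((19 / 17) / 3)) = 2754 / 19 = 144.95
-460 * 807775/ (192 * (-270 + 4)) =92894125/ 12768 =7275.54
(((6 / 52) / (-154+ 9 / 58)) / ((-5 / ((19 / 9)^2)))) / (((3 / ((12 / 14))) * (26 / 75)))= 52345 / 95003181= 0.00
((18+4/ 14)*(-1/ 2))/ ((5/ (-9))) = 576/ 35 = 16.46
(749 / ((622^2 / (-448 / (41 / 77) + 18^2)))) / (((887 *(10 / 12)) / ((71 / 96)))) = -282008237 / 281396208560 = -0.00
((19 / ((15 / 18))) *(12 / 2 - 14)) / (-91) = 912 / 455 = 2.00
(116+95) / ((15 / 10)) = 422 / 3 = 140.67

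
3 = 3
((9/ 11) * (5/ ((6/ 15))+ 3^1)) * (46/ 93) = 69/ 11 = 6.27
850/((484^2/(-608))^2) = 1227400/214358881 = 0.01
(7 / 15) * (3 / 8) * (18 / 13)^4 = 91854 / 142805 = 0.64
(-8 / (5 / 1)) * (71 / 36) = -142 / 45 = -3.16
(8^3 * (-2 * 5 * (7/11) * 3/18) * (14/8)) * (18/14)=-13440/11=-1221.82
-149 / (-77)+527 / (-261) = -1690 / 20097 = -0.08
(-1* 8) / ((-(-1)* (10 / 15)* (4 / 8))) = -24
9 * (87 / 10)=783 / 10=78.30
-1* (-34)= 34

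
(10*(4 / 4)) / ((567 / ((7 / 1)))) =10 / 81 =0.12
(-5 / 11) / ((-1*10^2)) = 1 / 220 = 0.00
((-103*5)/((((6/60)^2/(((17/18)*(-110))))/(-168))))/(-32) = 84266875/3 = 28088958.33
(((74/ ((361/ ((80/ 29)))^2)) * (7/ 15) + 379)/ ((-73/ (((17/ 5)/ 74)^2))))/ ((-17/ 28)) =14829282424943/ 821481847684275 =0.02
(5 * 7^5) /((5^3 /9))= 151263 /25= 6050.52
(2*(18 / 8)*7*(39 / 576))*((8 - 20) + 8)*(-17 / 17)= 273 / 32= 8.53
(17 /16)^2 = 289 /256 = 1.13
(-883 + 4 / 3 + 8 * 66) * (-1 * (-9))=-3183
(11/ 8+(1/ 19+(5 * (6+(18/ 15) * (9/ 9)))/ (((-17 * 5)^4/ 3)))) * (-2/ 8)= -11327552041/ 31737980000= -0.36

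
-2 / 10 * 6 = -6 / 5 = -1.20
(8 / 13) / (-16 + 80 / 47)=-47 / 1092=-0.04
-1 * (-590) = 590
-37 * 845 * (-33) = 1031745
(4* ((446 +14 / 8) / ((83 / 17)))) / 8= 30447 / 664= 45.85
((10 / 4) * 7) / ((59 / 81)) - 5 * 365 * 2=-3625.97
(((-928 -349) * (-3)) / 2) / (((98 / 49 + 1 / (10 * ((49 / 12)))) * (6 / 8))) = 312865 / 248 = 1261.55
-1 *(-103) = 103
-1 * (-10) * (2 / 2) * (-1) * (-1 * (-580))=-5800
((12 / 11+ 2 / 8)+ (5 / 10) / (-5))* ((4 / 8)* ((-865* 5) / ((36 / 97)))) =-7635355 / 1056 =-7230.45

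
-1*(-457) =457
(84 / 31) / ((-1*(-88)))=21 / 682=0.03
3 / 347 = 0.01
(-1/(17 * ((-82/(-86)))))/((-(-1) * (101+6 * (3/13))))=-559/927707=-0.00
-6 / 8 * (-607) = 1821 / 4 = 455.25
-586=-586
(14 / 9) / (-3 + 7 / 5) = -35 / 36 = -0.97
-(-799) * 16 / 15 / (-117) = -7.28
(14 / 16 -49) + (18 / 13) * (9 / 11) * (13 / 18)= -4163 / 88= -47.31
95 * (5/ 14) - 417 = -5363/ 14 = -383.07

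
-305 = -305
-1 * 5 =-5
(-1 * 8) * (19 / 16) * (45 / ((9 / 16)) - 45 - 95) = 570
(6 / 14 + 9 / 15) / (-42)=-6 / 245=-0.02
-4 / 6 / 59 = -0.01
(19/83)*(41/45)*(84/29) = 21812/36105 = 0.60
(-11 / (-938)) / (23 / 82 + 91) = 0.00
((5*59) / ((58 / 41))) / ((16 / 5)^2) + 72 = 1371431 / 14848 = 92.36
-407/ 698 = -0.58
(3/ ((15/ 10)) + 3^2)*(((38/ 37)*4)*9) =15048/ 37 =406.70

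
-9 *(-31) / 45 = 31 / 5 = 6.20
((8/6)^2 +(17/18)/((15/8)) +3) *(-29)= -153.16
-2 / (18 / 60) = -20 / 3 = -6.67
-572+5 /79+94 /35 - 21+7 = -1612689 /2765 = -583.25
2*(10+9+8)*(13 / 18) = 39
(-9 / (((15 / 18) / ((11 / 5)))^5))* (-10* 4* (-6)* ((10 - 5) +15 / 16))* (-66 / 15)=14133825452736 / 1953125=7236518.63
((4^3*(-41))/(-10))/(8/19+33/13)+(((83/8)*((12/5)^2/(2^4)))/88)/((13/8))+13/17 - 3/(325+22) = 38169975267/426740600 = 89.45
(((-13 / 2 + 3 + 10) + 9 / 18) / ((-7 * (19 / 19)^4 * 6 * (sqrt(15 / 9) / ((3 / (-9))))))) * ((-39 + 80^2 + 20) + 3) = 1064 * sqrt(15) / 15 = 274.72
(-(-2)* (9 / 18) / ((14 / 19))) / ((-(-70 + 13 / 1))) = 1 / 42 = 0.02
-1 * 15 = -15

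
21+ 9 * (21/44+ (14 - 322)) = -2746.70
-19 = -19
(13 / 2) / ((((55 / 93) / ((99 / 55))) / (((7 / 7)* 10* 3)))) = 32643 / 55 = 593.51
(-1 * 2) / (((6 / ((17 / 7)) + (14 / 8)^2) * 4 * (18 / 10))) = -0.05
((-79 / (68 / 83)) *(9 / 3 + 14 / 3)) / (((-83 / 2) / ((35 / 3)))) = 207.83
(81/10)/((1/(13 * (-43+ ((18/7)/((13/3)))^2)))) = -28606527/6370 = -4490.82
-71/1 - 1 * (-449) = 378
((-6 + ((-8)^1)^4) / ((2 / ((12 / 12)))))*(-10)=-20450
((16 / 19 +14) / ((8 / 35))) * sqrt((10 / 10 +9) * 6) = 4935 * sqrt(15) / 38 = 502.98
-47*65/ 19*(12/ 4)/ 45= -611/ 57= -10.72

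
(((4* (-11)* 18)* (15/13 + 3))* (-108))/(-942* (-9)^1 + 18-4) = 104976/2509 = 41.84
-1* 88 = -88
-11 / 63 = -0.17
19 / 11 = 1.73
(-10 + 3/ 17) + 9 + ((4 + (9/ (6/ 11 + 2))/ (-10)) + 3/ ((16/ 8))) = 20577/ 4760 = 4.32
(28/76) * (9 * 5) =315/19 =16.58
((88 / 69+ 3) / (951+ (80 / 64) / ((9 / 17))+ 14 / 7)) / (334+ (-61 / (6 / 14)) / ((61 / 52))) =5310 / 252341441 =0.00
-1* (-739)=739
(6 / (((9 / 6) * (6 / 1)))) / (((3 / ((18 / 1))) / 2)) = 8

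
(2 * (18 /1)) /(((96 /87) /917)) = 239337 /8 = 29917.12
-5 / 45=-1 / 9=-0.11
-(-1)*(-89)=-89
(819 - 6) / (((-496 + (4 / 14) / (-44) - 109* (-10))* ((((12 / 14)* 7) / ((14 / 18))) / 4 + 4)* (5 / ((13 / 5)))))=22786764 / 189810625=0.12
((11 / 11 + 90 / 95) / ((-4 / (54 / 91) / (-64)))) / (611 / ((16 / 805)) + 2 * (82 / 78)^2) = 59844096 / 99505977851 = 0.00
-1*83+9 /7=-572 /7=-81.71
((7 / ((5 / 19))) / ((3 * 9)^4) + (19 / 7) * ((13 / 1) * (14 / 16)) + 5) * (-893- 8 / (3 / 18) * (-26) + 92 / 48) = 3266296744417 / 255091680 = 12804.40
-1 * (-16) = 16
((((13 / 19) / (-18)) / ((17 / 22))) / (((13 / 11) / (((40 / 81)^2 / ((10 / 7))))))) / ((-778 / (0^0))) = 67760 / 7419329703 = 0.00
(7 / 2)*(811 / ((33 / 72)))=68124 / 11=6193.09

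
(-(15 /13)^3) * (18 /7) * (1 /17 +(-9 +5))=4070250 /261443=15.57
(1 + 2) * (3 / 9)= 1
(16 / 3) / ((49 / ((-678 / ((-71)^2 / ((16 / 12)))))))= -14464 / 741027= -0.02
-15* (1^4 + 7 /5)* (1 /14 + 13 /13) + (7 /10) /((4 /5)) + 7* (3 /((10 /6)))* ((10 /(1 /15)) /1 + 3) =1890.10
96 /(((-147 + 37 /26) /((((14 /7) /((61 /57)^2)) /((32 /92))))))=-46629648 /14083985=-3.31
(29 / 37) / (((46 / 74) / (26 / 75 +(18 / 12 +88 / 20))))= 27173 / 3450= 7.88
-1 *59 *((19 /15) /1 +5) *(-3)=5546 /5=1109.20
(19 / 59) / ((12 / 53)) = 1.42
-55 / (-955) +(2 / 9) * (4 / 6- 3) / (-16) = 3713 / 41256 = 0.09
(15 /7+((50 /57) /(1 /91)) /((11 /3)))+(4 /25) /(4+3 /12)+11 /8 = 125975789 /4974200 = 25.33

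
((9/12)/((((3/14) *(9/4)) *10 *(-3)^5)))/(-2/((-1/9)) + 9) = -7/295245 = -0.00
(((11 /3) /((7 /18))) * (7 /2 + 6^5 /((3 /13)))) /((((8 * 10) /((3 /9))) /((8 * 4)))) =1482778 /35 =42365.09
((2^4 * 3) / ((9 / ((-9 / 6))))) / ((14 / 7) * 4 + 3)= -8 / 11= -0.73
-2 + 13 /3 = 7 /3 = 2.33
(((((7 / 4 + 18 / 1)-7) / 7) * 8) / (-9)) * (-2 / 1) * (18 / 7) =408 / 49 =8.33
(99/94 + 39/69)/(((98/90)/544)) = 42827760/52969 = 808.54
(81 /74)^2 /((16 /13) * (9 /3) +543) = 28431 /12972644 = 0.00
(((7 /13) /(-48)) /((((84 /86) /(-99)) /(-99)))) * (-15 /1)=702405 /416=1688.47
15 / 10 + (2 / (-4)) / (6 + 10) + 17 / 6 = 413 / 96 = 4.30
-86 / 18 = -4.78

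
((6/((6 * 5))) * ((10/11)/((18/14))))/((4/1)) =7/198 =0.04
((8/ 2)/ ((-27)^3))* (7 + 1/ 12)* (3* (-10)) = 850/ 19683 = 0.04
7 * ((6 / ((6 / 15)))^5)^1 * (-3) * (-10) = 159468750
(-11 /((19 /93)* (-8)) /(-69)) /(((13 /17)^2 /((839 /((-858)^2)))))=-7516601 /39540305376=-0.00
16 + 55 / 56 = 951 / 56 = 16.98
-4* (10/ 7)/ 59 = -40/ 413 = -0.10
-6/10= -3/5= -0.60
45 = 45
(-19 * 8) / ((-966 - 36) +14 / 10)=760 / 5003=0.15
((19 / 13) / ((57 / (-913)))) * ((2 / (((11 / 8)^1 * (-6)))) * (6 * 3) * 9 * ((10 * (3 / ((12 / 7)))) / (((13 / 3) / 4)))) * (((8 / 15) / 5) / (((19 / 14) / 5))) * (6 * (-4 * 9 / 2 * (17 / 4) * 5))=-43009989120 / 3211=-13394577.74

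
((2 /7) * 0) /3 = 0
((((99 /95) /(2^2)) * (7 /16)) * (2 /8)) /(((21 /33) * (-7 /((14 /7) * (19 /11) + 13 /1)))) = -17919 /170240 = -0.11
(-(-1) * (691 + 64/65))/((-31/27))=-1214433/2015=-602.70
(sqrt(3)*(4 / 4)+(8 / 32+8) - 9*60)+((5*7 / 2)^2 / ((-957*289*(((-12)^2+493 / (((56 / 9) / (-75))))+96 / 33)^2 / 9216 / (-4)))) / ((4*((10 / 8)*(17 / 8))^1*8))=-3862386583886879317179 / 7263538474829772628+sqrt(3)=-530.02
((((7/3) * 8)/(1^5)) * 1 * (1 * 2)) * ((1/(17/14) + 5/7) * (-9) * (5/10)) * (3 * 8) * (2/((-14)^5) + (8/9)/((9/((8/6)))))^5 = -169285748553728513012628044324596633/689506783943626458751110991125921792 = -0.25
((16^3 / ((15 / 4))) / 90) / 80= 512 / 3375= 0.15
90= 90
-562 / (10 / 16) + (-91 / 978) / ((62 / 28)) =-68158049 / 75795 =-899.24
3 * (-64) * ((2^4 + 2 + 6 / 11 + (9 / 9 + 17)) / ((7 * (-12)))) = 6432 / 77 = 83.53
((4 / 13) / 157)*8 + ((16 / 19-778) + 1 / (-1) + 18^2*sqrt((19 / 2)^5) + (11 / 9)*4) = -269873917 / 349011 + 29241*sqrt(38) / 2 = 89353.56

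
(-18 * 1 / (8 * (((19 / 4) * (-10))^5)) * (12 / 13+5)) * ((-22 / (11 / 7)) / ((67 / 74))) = -0.00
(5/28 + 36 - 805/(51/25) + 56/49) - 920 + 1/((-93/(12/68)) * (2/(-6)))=-3326039/2604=-1277.28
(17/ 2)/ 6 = 17/ 12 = 1.42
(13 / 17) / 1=13 / 17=0.76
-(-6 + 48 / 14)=18 / 7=2.57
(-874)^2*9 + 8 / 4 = 6874886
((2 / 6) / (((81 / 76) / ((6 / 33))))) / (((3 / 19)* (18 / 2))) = 2888 / 72171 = 0.04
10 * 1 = 10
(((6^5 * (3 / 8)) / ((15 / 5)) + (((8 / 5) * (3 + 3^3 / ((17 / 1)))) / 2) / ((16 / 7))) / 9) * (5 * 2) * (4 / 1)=220684 / 51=4327.14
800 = 800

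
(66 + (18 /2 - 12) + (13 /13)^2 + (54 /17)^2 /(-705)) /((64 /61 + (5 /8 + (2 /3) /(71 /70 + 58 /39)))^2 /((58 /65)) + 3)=2799177328579941577216 /315889218117124486115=8.86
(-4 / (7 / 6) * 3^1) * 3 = -216 / 7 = -30.86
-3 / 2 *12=-18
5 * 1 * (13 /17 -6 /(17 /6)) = -115 /17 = -6.76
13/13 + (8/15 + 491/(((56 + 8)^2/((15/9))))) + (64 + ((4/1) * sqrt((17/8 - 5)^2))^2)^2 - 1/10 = 2366404339/61440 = 38515.70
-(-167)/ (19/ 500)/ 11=83500/ 209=399.52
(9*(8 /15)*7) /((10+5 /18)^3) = 979776 /31658125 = 0.03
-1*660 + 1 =-659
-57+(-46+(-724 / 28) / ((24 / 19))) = -20743 / 168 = -123.47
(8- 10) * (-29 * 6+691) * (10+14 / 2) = -17578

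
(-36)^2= 1296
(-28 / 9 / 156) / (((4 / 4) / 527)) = -3689 / 351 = -10.51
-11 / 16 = -0.69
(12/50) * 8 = 48/25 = 1.92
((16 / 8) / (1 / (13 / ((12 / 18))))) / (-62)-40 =-2519 / 62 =-40.63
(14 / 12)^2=49 / 36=1.36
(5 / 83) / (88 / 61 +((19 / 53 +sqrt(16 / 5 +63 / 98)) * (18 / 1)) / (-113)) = 53149889565 * sqrt(18830) / 706478782601014 +16180375743875 / 353239391300507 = 0.06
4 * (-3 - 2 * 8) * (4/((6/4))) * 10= -6080/3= -2026.67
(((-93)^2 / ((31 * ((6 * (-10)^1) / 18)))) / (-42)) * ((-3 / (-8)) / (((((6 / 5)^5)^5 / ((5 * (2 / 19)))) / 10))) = 46193599700927734375 / 1120363943105377861632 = 0.04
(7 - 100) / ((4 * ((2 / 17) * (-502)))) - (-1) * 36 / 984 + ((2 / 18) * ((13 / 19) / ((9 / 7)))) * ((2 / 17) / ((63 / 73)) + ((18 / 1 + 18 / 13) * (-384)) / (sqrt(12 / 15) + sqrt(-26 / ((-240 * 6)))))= -2408448 * sqrt(5) / 10697 + 16994176703 / 38771054352 + 100352 * sqrt(65) / 10697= -427.38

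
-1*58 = -58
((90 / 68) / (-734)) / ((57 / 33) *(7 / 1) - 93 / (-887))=-439065 / 2969614264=-0.00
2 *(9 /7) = 18 /7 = 2.57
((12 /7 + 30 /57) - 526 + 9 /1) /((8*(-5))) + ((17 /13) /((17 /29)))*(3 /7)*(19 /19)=956139 /69160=13.83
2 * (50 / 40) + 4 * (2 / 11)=71 / 22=3.23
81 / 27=3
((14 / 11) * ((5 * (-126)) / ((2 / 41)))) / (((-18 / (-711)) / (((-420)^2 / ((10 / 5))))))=-629923959000 / 11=-57265814454.55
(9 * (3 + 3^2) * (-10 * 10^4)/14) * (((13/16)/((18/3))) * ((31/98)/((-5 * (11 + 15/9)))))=6800625/13034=521.76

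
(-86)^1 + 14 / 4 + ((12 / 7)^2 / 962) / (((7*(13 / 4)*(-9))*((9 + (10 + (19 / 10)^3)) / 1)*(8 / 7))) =-1307314811795 / 15846240046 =-82.50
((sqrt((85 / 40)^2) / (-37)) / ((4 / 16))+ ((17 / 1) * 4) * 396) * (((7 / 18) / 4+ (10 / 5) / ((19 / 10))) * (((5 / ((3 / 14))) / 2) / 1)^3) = 134389385755625 / 2733264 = 49168095.64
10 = 10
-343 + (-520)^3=-140608343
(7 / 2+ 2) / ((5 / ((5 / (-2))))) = -11 / 4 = -2.75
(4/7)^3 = 64/343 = 0.19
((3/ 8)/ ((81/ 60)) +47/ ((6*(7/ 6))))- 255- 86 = -42085/ 126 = -334.01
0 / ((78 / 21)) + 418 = 418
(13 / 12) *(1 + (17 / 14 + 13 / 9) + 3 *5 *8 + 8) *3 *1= 215657 / 504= 427.89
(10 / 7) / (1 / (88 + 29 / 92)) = 40625 / 322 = 126.16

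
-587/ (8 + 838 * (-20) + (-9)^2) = 587/ 16671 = 0.04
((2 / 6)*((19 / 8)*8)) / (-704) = -19 / 2112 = -0.01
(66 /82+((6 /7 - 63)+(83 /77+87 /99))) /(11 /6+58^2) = -224960 /12751123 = -0.02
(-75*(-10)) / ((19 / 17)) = 12750 / 19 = 671.05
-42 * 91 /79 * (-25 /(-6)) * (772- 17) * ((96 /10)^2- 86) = -74063990 /79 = -937518.86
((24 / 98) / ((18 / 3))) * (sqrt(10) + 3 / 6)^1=1 / 49 + 2 * sqrt(10) / 49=0.15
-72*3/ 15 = -72/ 5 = -14.40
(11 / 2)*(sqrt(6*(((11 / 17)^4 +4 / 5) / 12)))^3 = 4480179*sqrt(4072890) / 4827513800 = 1.87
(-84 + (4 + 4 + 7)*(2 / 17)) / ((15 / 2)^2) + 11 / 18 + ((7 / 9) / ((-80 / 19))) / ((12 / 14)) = -391567 / 367200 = -1.07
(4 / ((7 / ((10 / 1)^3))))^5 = 1024000000000000000 / 16807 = 60926994704587.37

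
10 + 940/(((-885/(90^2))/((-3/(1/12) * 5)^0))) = -507010/59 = -8593.39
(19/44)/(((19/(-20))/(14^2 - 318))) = 610/11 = 55.45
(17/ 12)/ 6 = 17/ 72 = 0.24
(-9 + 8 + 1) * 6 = 0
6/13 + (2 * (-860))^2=38459206/13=2958400.46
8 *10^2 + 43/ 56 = 44843/ 56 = 800.77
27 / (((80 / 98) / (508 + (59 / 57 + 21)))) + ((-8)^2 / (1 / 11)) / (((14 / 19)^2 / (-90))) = -923252823 / 9310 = -99167.86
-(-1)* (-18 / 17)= -1.06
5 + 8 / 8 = 6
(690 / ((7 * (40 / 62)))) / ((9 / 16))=5704 / 21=271.62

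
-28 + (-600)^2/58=179188/29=6178.90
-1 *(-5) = 5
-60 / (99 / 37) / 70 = -0.32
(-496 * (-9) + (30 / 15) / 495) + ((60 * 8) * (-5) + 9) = 1026137 / 495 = 2073.00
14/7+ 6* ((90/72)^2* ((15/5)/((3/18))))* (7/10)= 961/8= 120.12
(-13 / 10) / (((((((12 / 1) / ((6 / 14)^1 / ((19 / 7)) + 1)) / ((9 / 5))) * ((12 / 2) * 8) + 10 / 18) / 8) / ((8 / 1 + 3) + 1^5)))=-61776 / 137075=-0.45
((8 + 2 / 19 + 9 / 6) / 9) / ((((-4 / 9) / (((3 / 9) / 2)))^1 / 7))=-2.80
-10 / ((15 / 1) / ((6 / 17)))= -4 / 17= -0.24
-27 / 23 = -1.17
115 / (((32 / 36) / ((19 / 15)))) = 1311 / 8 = 163.88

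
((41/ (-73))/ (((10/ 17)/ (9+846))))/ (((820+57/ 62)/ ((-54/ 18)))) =11084391/ 3715481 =2.98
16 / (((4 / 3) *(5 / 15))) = 36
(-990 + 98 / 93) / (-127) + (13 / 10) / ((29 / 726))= 69072049 / 1712595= 40.33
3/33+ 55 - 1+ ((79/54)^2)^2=5487769211/93533616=58.67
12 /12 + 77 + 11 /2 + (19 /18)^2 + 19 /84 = 96209 /1134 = 84.84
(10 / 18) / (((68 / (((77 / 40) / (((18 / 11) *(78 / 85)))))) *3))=4235 / 1213056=0.00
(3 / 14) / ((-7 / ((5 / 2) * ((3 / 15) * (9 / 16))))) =-27 / 3136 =-0.01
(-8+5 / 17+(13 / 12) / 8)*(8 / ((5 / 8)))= -4942 / 51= -96.90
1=1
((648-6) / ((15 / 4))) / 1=856 / 5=171.20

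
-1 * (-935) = 935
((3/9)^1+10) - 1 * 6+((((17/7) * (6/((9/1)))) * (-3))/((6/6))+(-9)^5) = -1240040/21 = -59049.52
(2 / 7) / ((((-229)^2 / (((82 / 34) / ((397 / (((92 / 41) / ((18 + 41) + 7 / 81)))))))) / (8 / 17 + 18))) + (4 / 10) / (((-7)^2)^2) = 28800002605378 / 172847927747220145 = 0.00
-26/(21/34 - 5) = 884/149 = 5.93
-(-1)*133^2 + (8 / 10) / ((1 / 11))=88489 / 5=17697.80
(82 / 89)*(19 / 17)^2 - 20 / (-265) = 1.23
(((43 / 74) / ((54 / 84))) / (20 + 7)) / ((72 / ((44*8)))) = 13244 / 80919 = 0.16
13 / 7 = 1.86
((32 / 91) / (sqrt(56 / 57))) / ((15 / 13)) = 8 * sqrt(798) / 735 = 0.31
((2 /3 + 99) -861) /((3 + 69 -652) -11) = 2284 /1773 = 1.29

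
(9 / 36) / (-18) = -1 / 72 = -0.01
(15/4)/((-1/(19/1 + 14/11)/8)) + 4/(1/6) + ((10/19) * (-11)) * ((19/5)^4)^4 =-3673832937335658219608/335693359375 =-10944014335.51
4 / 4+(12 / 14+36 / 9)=41 / 7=5.86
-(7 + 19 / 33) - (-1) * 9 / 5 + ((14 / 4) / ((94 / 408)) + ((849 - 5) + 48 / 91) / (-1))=-589342531 / 705705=-835.11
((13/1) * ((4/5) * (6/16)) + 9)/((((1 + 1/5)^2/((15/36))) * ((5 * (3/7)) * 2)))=1505/1728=0.87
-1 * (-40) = 40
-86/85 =-1.01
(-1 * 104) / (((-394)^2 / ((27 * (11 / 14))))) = -3861 / 271663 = -0.01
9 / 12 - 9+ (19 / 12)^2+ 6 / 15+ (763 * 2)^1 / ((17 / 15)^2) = 246100217 / 208080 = 1182.72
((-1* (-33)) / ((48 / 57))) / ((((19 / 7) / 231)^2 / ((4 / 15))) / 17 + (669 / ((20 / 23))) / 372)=1439948452635 / 75995311759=18.95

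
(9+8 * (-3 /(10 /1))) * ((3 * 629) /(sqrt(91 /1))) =1305.55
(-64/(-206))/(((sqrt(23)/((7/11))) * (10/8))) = 896 * sqrt(23)/130295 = 0.03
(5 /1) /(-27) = -5 /27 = -0.19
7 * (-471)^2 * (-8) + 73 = -12423023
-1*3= -3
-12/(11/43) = -516/11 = -46.91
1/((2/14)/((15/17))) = 105/17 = 6.18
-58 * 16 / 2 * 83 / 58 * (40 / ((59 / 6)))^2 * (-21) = 803174400 / 3481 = 230730.94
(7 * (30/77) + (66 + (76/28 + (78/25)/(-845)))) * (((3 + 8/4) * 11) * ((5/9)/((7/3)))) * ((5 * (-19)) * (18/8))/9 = -169834597/7644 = -22218.03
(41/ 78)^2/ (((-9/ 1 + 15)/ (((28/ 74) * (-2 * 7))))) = -82369/ 337662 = -0.24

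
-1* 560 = -560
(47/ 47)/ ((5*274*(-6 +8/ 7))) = -0.00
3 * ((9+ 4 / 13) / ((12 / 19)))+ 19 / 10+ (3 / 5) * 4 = 12613 / 260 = 48.51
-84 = -84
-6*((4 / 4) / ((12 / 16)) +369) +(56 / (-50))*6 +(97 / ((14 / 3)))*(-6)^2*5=264724 / 175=1512.71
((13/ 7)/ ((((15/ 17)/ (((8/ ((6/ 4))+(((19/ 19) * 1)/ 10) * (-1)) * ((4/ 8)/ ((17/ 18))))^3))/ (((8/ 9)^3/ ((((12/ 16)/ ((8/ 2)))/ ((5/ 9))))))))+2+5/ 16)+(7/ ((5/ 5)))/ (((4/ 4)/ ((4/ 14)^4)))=41411438833069/ 433581498000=95.51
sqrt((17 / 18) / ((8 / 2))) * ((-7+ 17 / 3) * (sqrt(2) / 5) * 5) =-2 * sqrt(17) / 9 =-0.92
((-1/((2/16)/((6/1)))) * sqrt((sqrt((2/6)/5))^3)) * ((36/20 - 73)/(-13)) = -5696 * 15^(1/4)/325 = -34.49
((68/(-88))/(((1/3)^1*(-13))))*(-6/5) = -153/715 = -0.21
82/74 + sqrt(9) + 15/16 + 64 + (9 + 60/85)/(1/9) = 1573995/10064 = 156.40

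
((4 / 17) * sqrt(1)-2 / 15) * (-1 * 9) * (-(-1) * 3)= -234 / 85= -2.75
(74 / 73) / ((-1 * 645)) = -74 / 47085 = -0.00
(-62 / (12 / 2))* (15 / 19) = -8.16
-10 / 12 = -5 / 6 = -0.83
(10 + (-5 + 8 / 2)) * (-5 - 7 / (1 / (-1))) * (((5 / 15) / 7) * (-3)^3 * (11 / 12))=-297 / 14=-21.21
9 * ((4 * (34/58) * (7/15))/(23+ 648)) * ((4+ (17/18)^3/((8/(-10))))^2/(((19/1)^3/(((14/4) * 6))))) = 64539064877/165376578597120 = 0.00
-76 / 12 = -19 / 3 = -6.33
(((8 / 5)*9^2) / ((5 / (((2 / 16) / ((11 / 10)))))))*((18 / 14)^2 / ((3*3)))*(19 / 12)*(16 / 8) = 4617 / 2695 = 1.71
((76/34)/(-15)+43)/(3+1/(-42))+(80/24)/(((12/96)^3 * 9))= 58530406/286875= 204.03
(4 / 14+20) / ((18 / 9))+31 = 288 / 7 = 41.14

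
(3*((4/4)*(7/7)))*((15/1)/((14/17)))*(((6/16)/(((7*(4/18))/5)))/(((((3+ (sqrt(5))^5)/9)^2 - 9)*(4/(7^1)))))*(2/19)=804739455/1931040832 - 25095825*sqrt(5)/965520416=0.36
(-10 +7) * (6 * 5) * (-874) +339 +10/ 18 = 78999.56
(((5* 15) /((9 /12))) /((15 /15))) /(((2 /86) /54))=232200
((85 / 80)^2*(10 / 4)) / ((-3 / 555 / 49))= -25583.84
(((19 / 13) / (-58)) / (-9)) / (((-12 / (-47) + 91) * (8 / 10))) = 4465 / 116420616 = 0.00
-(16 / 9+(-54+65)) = -115 / 9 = -12.78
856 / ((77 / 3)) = 2568 / 77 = 33.35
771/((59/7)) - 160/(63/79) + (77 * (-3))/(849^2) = -32496127064/297690813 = -109.16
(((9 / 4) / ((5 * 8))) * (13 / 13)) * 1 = 9 / 160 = 0.06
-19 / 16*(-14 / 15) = 133 / 120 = 1.11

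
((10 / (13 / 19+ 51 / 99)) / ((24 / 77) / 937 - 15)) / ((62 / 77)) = -5805469285 / 8409500944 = -0.69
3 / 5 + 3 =18 / 5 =3.60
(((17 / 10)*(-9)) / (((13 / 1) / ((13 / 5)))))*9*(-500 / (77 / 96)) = 1321920 / 77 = 17167.79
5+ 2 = 7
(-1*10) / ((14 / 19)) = -95 / 7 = -13.57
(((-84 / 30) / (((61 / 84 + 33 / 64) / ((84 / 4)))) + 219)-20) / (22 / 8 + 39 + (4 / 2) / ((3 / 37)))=15186228 / 6650965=2.28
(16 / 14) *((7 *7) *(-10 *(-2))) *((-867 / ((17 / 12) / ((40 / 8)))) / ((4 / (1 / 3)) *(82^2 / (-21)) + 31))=7996800 / 8893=899.22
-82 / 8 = -41 / 4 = -10.25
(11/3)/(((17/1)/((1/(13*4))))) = 11/2652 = 0.00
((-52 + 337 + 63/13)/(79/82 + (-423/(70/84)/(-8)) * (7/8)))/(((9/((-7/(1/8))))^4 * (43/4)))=324119811850240/452976594759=715.53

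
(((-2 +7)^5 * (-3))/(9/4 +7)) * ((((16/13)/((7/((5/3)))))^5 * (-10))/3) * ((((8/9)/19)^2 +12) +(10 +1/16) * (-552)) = -66383125913600000000000/1640616896782280781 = -40462.30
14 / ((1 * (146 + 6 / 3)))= 7 / 74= 0.09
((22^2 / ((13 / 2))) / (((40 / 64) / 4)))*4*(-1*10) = -247808 / 13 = -19062.15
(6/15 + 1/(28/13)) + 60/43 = 13603/6020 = 2.26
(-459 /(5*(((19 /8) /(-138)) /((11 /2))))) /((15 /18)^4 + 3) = 3612014208 /428735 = 8424.82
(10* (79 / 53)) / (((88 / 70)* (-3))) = -13825 / 3498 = -3.95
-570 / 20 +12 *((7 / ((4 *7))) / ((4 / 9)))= -87 / 4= -21.75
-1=-1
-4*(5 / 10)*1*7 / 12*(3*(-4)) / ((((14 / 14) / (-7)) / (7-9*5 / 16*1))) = -3283 / 8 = -410.38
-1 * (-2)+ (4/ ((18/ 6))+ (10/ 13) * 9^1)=400/ 39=10.26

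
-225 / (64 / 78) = -8775 / 32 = -274.22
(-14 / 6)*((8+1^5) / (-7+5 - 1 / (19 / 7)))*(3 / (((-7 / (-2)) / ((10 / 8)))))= 19 / 2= 9.50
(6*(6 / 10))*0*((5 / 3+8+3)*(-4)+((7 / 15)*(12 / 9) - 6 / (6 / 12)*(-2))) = 0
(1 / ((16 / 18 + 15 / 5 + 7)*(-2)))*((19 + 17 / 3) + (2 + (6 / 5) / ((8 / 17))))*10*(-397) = 2087823 / 392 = 5326.08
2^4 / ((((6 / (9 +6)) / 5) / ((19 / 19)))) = 200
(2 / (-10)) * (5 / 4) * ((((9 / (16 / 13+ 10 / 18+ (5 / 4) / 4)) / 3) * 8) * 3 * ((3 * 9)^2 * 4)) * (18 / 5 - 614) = 299881999872 / 19645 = 15265054.71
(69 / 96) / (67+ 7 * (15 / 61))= 1403 / 134144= 0.01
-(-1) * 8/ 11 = 8/ 11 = 0.73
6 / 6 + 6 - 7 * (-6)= 49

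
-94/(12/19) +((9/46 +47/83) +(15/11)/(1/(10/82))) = -382020730/2582877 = -147.91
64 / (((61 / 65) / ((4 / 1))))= 16640 / 61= 272.79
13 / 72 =0.18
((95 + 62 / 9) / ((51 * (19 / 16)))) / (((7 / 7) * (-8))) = -1834 / 8721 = -0.21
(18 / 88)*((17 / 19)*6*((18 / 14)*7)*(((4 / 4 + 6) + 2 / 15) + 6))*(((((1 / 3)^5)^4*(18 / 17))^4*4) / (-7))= -6304 / 9995543546219176405203534311253884715795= -0.00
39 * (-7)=-273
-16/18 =-8/9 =-0.89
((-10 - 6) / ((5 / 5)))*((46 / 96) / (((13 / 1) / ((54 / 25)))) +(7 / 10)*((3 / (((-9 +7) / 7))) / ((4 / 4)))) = 116.33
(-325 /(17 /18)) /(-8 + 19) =-5850 /187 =-31.28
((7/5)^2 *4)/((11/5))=196/55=3.56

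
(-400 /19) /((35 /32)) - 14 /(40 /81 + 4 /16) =-1220248 /32053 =-38.07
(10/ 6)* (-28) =-46.67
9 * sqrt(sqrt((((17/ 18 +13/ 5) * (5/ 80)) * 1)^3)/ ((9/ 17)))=10^(1/ 4) * 319^(3/ 4) * sqrt(51)/ 240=3.99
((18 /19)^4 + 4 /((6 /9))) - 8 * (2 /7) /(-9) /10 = 280416698 /41051115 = 6.83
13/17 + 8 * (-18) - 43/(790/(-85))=-372303/2686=-138.61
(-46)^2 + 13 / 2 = 4245 / 2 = 2122.50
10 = 10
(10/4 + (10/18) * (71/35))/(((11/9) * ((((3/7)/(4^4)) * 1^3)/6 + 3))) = 116992/118283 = 0.99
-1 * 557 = -557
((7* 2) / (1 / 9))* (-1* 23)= -2898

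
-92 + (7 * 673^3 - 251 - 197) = 2133747979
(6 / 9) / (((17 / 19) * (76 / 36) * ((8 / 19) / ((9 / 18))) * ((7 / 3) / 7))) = 171 / 136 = 1.26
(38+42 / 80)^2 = 2374681 / 1600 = 1484.18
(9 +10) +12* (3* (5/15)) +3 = 34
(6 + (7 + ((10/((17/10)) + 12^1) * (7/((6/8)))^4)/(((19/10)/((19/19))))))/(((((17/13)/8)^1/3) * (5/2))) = 524400.23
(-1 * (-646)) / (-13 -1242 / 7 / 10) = -11305 / 538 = -21.01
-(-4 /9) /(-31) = -0.01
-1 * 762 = -762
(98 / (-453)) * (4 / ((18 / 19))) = -3724 / 4077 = -0.91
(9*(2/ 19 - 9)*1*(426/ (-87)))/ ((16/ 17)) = 1835847/ 4408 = 416.48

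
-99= -99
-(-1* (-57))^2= -3249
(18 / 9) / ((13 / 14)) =2.15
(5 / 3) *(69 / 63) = 115 / 63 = 1.83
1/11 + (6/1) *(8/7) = 535/77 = 6.95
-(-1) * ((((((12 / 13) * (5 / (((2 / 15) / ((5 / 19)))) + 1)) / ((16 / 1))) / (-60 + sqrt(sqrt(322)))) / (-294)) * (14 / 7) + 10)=59 * 322^(3 / 4) / 179258266096 + 885 * sqrt(322) / 44814566524 + 13275 * 322^(1 / 4) / 11203641631 + 112037212810 / 11203641631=10.00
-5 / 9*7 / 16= -35 / 144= -0.24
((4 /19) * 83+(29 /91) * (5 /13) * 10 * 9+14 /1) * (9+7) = 15286144 /22477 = 680.08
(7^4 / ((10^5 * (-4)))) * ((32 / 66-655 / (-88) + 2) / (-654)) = 6293021 / 69062400000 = 0.00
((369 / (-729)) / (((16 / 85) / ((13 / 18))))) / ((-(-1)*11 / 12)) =-45305 / 21384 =-2.12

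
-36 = -36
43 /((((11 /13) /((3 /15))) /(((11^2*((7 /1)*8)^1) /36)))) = 86086 /45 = 1913.02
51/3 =17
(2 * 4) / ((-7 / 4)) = -32 / 7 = -4.57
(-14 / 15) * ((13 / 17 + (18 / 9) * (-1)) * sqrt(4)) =196 / 85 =2.31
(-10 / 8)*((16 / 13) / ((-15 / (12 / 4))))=4 / 13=0.31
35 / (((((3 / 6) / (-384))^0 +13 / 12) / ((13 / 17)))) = 1092 / 85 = 12.85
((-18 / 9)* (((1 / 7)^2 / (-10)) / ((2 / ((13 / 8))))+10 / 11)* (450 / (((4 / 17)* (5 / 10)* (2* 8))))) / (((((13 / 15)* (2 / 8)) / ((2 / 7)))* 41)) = -897999075 / 64352288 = -13.95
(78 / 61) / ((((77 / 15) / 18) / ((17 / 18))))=19890 / 4697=4.23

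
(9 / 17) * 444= 3996 / 17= 235.06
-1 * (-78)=78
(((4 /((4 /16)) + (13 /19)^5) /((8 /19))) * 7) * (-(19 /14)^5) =-759788663 /614656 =-1236.12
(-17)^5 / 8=-177482.12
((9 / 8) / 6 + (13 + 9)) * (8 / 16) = 355 / 32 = 11.09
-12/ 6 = -2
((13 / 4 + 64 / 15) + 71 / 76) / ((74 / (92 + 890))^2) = 1161287177 / 780330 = 1488.20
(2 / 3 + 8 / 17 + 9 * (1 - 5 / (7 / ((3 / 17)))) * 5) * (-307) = -4434922 / 357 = -12422.75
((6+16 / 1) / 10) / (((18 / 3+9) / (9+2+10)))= 77 / 25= 3.08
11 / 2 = 5.50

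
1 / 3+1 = 4 / 3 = 1.33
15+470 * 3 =1425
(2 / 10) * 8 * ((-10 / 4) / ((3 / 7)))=-28 / 3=-9.33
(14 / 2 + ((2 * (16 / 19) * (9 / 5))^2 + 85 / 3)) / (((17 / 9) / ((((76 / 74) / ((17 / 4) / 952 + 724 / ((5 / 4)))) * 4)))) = 6480671232 / 38763606295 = 0.17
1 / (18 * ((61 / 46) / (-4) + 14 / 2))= 92 / 11043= 0.01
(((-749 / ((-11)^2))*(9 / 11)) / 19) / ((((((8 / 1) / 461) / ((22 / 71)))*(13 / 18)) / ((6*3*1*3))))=-355.87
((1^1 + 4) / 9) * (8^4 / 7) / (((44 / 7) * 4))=1280 / 99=12.93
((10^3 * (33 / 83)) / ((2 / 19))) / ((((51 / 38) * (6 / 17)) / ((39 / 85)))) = 5162300 / 1411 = 3658.61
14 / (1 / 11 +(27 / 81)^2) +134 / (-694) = 239801 / 3470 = 69.11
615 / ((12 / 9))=1845 / 4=461.25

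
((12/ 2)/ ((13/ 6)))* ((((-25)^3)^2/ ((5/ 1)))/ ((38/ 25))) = 21972656250/ 247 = 88958122.47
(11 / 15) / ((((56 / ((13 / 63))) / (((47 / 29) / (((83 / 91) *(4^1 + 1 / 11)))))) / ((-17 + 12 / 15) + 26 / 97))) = -7426442881 / 397147779000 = -0.02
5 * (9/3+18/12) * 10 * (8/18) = 100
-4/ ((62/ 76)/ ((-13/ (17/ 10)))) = 19760/ 527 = 37.50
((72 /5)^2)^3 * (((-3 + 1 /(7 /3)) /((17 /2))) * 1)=-5015306502144 /1859375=-2697307.70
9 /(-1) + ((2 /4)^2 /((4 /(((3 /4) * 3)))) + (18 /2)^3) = 46089 /64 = 720.14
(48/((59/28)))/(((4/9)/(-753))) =-2277072/59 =-38594.44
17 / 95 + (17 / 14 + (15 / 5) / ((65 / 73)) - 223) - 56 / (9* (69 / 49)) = -2390679827 / 10737090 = -222.66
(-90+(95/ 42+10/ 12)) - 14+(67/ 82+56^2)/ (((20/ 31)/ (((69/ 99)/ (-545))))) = -107.12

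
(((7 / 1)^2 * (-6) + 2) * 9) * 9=-23652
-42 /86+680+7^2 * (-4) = 20791 /43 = 483.51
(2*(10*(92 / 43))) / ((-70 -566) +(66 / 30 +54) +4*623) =9200 / 411123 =0.02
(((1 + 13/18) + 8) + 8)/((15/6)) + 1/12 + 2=1651/180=9.17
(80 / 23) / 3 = 80 / 69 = 1.16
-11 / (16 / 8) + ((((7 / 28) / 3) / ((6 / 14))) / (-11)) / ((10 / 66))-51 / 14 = -3889 / 420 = -9.26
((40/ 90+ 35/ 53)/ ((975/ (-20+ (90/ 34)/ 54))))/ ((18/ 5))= -12617/ 2009124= -0.01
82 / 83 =0.99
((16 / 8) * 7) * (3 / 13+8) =1498 / 13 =115.23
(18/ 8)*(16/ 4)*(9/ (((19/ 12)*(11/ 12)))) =11664/ 209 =55.81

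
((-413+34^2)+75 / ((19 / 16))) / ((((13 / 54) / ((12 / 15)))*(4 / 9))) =7444062 / 1235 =6027.58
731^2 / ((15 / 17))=9084137 / 15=605609.13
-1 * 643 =-643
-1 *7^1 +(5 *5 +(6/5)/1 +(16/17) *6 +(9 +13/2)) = 6859/170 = 40.35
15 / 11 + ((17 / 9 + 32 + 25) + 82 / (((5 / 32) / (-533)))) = -138430783 / 495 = -279658.15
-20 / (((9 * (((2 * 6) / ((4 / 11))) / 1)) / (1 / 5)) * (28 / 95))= -95 / 2079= -0.05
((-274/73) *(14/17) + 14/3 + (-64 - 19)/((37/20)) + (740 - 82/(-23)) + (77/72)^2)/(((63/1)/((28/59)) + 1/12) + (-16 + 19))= 3840115423123/743657038560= 5.16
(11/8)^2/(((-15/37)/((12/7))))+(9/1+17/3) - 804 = -1339511/1680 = -797.33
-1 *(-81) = 81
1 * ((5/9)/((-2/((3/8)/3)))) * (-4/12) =5/432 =0.01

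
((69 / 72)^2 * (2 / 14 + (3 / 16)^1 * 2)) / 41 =0.01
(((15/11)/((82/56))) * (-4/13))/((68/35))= -14700/99671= -0.15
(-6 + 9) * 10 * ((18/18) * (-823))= -24690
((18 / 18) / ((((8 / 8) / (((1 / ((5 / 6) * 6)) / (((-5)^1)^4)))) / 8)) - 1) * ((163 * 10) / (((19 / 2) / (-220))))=89420496 / 2375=37650.74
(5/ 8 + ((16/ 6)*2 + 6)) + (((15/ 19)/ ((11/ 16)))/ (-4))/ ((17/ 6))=11.86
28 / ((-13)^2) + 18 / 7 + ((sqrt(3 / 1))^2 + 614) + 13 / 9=6613720 / 10647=621.18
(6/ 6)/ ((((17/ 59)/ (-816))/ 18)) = -50976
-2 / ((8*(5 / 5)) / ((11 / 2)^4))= -228.77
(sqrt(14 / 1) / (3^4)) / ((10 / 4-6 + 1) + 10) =2 * sqrt(14) / 1215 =0.01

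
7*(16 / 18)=56 / 9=6.22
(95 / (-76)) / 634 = -5 / 2536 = -0.00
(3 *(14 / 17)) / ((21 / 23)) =46 / 17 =2.71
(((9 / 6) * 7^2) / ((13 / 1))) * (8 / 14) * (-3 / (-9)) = 14 / 13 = 1.08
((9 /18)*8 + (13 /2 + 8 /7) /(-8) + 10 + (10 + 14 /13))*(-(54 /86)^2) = -25603209 /2692144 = -9.51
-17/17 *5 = -5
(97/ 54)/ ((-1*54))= -0.03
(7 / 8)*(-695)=-4865 / 8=-608.12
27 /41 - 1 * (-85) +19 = 4291 /41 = 104.66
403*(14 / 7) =806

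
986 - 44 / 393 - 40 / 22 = 4254134 / 4323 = 984.07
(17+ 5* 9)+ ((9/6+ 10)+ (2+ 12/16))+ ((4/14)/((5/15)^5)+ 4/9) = 36823/252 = 146.12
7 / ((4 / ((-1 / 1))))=-7 / 4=-1.75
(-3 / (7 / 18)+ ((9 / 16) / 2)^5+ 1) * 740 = -4967.27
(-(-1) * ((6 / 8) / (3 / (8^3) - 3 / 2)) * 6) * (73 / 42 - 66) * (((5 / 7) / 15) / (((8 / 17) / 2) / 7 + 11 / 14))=690944 / 61425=11.25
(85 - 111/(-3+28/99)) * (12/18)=67708/807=83.90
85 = 85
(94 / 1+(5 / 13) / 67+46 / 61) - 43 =2750052 / 53131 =51.76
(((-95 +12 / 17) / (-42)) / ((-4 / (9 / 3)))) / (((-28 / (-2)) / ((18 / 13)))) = -2061 / 12376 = -0.17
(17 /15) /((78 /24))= 68 /195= 0.35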